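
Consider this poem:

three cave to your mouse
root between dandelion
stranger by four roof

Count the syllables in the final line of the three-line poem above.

The final line: stranger(2) + by(1) + four(1) + roof(1) = 5

5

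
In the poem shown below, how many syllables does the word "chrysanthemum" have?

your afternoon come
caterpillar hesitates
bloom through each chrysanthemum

4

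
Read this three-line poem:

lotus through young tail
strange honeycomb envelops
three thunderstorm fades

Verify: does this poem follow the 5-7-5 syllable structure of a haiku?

Yes

Line 1: "lotus through young tail": 2+1+1+1 = 5 ✓
Line 2: "strange honeycomb envelops": 1+3+3 = 7 ✓
Line 3: "three thunderstorm fades": 1+3+1 = 5 ✓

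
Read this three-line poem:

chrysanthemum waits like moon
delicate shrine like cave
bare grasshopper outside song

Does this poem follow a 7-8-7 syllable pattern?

Line 1: chrysanthemum (4), waits (1), like (1), moon (1) → 7 ✓
Line 2: delicate (3), shrine (1), like (1), cave (1) → 6 (expected 8)
Line 3: bare (1), grasshopper (3), outside (2), song (1) → 7 ✓

No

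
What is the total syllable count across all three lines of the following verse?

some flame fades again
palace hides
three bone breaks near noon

Line 1: some (1), flame (1), fades (1), again (2) → 5
Line 2: palace (2), hides (1) → 3
Line 3: three (1), bone (1), breaks (1), near (1), noon (1) → 5
Total: 5 + 3 + 5 = 13

13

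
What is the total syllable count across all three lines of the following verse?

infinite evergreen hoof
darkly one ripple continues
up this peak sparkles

Line 1: infinite (3), evergreen (3), hoof (1) → 7
Line 2: darkly (2), one (1), ripple (2), continues (3) → 8
Line 3: up (1), this (1), peak (1), sparkles (2) → 5
Total: 7 + 8 + 5 = 20

20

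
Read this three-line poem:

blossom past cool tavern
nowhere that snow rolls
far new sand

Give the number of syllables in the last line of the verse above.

3

The last line: "far new sand": 1+1+1 = 3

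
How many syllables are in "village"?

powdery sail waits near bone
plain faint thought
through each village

2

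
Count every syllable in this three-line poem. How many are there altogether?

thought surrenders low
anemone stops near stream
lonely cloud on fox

Line 1: thought(1) + surrenders(3) + low(1) = 5
Line 2: anemone(4) + stops(1) + near(1) + stream(1) = 7
Line 3: lonely(2) + cloud(1) + on(1) + fox(1) = 5
Total: 5 + 7 + 5 = 17

17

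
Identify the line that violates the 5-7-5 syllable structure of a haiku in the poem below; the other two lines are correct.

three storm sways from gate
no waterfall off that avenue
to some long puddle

The second line

Line 1: three(1) + storm(1) + sways(1) + from(1) + gate(1) = 5 ✓
Line 2: no(1) + waterfall(3) + off(1) + that(1) + avenue(3) = 9 (expected 7)
Line 3: to(1) + some(1) + long(1) + puddle(2) = 5 ✓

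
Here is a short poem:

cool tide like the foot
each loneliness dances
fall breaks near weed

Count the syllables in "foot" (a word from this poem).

1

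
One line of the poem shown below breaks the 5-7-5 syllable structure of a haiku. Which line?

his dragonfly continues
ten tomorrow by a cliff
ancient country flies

Line 1

Line 1: his(1) + dragonfly(3) + continues(3) = 7 (expected 5)
Line 2: ten(1) + tomorrow(3) + by(1) + a(1) + cliff(1) = 7 ✓
Line 3: ancient(2) + country(2) + flies(1) = 5 ✓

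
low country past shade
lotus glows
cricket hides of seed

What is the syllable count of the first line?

5

The first line: "low country past shade": 1+2+1+1 = 5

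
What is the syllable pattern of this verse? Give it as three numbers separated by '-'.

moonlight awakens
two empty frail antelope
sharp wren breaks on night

Line 1: "moonlight awakens": 2+3 = 5
Line 2: "two empty frail antelope": 1+2+1+3 = 7
Line 3: "sharp wren breaks on night": 1+1+1+1+1 = 5

5-7-5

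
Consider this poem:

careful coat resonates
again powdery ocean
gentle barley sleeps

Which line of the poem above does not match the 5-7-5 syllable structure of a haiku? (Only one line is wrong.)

Line 1: careful(2) + coat(1) + resonates(3) = 6 (expected 5)
Line 2: again(2) + powdery(3) + ocean(2) = 7 ✓
Line 3: gentle(2) + barley(2) + sleeps(1) = 5 ✓

Line 1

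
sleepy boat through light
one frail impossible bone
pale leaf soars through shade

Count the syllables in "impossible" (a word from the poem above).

4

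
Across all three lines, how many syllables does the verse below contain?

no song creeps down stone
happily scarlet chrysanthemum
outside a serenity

21

Line 1: "no song creeps down stone": 1+1+1+1+1 = 5
Line 2: "happily scarlet chrysanthemum": 3+2+4 = 9
Line 3: "outside a serenity": 2+1+4 = 7
Total: 5 + 9 + 7 = 21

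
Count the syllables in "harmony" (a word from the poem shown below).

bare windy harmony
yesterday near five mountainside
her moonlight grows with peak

3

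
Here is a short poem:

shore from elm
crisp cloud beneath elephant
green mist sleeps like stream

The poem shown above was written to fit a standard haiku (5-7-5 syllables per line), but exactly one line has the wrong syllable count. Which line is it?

Line 1

Line 1: shore (1), from (1), elm (1) → 3 (expected 5)
Line 2: crisp (1), cloud (1), beneath (2), elephant (3) → 7 ✓
Line 3: green (1), mist (1), sleeps (1), like (1), stream (1) → 5 ✓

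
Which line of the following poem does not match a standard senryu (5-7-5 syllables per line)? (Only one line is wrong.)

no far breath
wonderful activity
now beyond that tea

Line 1

Line 1: no(1) + far(1) + breath(1) = 3 (expected 5)
Line 2: wonderful(3) + activity(4) = 7 ✓
Line 3: now(1) + beyond(2) + that(1) + tea(1) = 5 ✓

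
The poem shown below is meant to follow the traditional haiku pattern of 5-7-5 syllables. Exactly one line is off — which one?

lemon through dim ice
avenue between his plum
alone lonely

Line 1: lemon (2), through (1), dim (1), ice (1) → 5 ✓
Line 2: avenue (3), between (2), his (1), plum (1) → 7 ✓
Line 3: alone (2), lonely (2) → 4 (expected 5)

The third line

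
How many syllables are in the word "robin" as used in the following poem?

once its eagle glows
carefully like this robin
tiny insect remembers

"robin" has 2 syllables.

2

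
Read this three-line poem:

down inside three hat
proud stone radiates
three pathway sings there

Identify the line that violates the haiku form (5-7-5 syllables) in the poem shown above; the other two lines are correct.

Line 1: down (1), inside (2), three (1), hat (1) → 5 ✓
Line 2: proud (1), stone (1), radiates (3) → 5 (expected 7)
Line 3: three (1), pathway (2), sings (1), there (1) → 5 ✓

The second line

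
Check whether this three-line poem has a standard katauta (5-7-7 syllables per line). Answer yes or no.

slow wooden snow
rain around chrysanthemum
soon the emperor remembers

Line 1: slow(1) + wooden(2) + snow(1) = 4 (expected 5)
Line 2: rain(1) + around(2) + chrysanthemum(4) = 7 ✓
Line 3: soon(1) + the(1) + emperor(3) + remembers(3) = 8 (expected 7)

No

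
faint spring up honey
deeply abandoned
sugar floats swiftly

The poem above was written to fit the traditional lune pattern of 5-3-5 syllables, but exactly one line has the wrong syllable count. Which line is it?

The second line

Line 1: faint (1), spring (1), up (1), honey (2) → 5 ✓
Line 2: deeply (2), abandoned (3) → 5 (expected 3)
Line 3: sugar (2), floats (1), swiftly (2) → 5 ✓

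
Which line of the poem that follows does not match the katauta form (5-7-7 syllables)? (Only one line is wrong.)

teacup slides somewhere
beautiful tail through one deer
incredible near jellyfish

The third line

Line 1: teacup (2), slides (1), somewhere (2) → 5 ✓
Line 2: beautiful (3), tail (1), through (1), one (1), deer (1) → 7 ✓
Line 3: incredible (4), near (1), jellyfish (3) → 8 (expected 7)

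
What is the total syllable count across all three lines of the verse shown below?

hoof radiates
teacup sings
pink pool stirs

Line 1: hoof(1) + radiates(3) = 4
Line 2: teacup(2) + sings(1) = 3
Line 3: pink(1) + pool(1) + stirs(1) = 3
Total: 4 + 3 + 3 = 10

10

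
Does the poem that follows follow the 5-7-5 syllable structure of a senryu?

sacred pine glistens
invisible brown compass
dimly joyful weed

Line 1: sacred (2), pine (1), glistens (2) → 5 ✓
Line 2: invisible (4), brown (1), compass (2) → 7 ✓
Line 3: dimly (2), joyful (2), weed (1) → 5 ✓

Yes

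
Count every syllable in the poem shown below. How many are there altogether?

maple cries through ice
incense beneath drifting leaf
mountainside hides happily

19

Line 1: "maple cries through ice": 2+1+1+1 = 5
Line 2: "incense beneath drifting leaf": 2+2+2+1 = 7
Line 3: "mountainside hides happily": 3+1+3 = 7
Total: 5 + 7 + 7 = 19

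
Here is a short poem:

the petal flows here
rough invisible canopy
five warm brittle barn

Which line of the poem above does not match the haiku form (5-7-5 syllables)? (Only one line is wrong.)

Line 2

Line 1: "the petal flows here": 1+2+1+1 = 5 ✓
Line 2: "rough invisible canopy": 1+4+3 = 8 (expected 7)
Line 3: "five warm brittle barn": 1+1+2+1 = 5 ✓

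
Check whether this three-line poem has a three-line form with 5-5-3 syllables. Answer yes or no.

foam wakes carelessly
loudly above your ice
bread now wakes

No

Line 1: "foam wakes carelessly": 1+1+3 = 5 ✓
Line 2: "loudly above your ice": 2+2+1+1 = 6 (expected 5)
Line 3: "bread now wakes": 1+1+1 = 3 ✓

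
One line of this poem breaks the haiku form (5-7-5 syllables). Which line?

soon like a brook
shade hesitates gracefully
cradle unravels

Line 1: soon(1) + like(1) + a(1) + brook(1) = 4 (expected 5)
Line 2: shade(1) + hesitates(3) + gracefully(3) = 7 ✓
Line 3: cradle(2) + unravels(3) = 5 ✓

Line 1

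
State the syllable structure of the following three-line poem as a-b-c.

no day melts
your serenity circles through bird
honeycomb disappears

3-9-6

Line 1: no (1), day (1), melts (1) → 3
Line 2: your (1), serenity (4), circles (2), through (1), bird (1) → 9
Line 3: honeycomb (3), disappears (3) → 6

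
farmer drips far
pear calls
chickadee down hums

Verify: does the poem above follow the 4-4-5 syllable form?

Line 1: farmer(2) + drips(1) + far(1) = 4 ✓
Line 2: pear(1) + calls(1) = 2 (expected 4)
Line 3: chickadee(3) + down(1) + hums(1) = 5 ✓

No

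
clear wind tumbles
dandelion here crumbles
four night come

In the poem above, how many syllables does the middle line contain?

The middle line: dandelion(4) + here(1) + crumbles(2) = 7

7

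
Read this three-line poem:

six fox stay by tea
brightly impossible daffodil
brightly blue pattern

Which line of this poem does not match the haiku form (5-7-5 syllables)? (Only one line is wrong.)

The second line

Line 1: six(1) + fox(1) + stay(1) + by(1) + tea(1) = 5 ✓
Line 2: brightly(2) + impossible(4) + daffodil(3) = 9 (expected 7)
Line 3: brightly(2) + blue(1) + pattern(2) = 5 ✓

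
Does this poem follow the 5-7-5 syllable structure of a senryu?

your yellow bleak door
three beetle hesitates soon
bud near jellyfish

Yes

Line 1: your(1) + yellow(2) + bleak(1) + door(1) = 5 ✓
Line 2: three(1) + beetle(2) + hesitates(3) + soon(1) = 7 ✓
Line 3: bud(1) + near(1) + jellyfish(3) = 5 ✓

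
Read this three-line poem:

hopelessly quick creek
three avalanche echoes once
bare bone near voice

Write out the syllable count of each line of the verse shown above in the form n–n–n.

5–7–4

Line 1: "hopelessly quick creek": 3+1+1 = 5
Line 2: "three avalanche echoes once": 1+3+2+1 = 7
Line 3: "bare bone near voice": 1+1+1+1 = 4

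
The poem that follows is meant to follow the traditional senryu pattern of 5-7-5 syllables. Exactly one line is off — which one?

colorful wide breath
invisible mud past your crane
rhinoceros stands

Line 2

Line 1: "colorful wide breath": 3+1+1 = 5 ✓
Line 2: "invisible mud past your crane": 4+1+1+1+1 = 8 (expected 7)
Line 3: "rhinoceros stands": 4+1 = 5 ✓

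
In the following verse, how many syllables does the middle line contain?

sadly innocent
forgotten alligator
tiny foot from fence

7

The middle line: forgotten (3), alligator (4) → 7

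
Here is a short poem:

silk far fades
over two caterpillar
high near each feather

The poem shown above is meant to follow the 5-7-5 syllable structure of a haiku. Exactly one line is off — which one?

Line 1

Line 1: silk (1), far (1), fades (1) → 3 (expected 5)
Line 2: over (2), two (1), caterpillar (4) → 7 ✓
Line 3: high (1), near (1), each (1), feather (2) → 5 ✓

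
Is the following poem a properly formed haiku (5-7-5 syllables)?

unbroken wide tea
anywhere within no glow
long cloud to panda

Line 1: "unbroken wide tea": 3+1+1 = 5 ✓
Line 2: "anywhere within no glow": 3+2+1+1 = 7 ✓
Line 3: "long cloud to panda": 1+1+1+2 = 5 ✓

Yes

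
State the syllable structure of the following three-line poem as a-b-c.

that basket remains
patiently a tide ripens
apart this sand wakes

5-7-5

Line 1: that(1) + basket(2) + remains(2) = 5
Line 2: patiently(3) + a(1) + tide(1) + ripens(2) = 7
Line 3: apart(2) + this(1) + sand(1) + wakes(1) = 5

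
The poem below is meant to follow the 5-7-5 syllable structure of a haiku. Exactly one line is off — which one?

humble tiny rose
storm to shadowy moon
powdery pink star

Line 1: humble (2), tiny (2), rose (1) → 5 ✓
Line 2: storm (1), to (1), shadowy (3), moon (1) → 6 (expected 7)
Line 3: powdery (3), pink (1), star (1) → 5 ✓

Line 2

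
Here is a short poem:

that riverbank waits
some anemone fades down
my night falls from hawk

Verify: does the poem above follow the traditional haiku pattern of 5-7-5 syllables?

Line 1: that (1), riverbank (3), waits (1) → 5 ✓
Line 2: some (1), anemone (4), fades (1), down (1) → 7 ✓
Line 3: my (1), night (1), falls (1), from (1), hawk (1) → 5 ✓

Yes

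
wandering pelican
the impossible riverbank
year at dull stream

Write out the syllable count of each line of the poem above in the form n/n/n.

Line 1: "wandering pelican": 3+3 = 6
Line 2: "the impossible riverbank": 1+4+3 = 8
Line 3: "year at dull stream": 1+1+1+1 = 4

6/8/4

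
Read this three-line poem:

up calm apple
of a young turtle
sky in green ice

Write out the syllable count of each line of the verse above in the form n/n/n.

4/5/4

Line 1: up (1), calm (1), apple (2) → 4
Line 2: of (1), a (1), young (1), turtle (2) → 5
Line 3: sky (1), in (1), green (1), ice (1) → 4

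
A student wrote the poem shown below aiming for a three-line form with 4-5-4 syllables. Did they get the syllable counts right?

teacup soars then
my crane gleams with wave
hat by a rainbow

Line 1: "teacup soars then": 2+1+1 = 4 ✓
Line 2: "my crane gleams with wave": 1+1+1+1+1 = 5 ✓
Line 3: "hat by a rainbow": 1+1+1+2 = 5 (expected 4)

No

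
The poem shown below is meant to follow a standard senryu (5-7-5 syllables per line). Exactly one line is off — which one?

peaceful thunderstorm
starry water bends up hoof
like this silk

Line 1: peaceful (2), thunderstorm (3) → 5 ✓
Line 2: starry (2), water (2), bends (1), up (1), hoof (1) → 7 ✓
Line 3: like (1), this (1), silk (1) → 3 (expected 5)

Line 3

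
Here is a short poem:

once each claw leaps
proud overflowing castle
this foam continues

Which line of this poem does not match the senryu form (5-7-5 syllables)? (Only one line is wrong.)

Line 1: once (1), each (1), claw (1), leaps (1) → 4 (expected 5)
Line 2: proud (1), overflowing (4), castle (2) → 7 ✓
Line 3: this (1), foam (1), continues (3) → 5 ✓

The first line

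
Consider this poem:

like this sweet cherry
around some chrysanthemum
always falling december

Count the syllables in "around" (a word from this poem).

2

"around" has 2 syllables.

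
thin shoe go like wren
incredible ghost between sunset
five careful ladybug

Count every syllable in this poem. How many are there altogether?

Line 1: "thin shoe go like wren": 1+1+1+1+1 = 5
Line 2: "incredible ghost between sunset": 4+1+2+2 = 9
Line 3: "five careful ladybug": 1+2+3 = 6
Total: 5 + 9 + 6 = 20

20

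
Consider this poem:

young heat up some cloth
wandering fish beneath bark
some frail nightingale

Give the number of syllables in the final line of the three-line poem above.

5

The final line: some(1) + frail(1) + nightingale(3) = 5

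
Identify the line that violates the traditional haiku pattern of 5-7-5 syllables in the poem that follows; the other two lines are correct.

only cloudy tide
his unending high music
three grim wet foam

Line 1: "only cloudy tide": 2+2+1 = 5 ✓
Line 2: "his unending high music": 1+3+1+2 = 7 ✓
Line 3: "three grim wet foam": 1+1+1+1 = 4 (expected 5)

The third line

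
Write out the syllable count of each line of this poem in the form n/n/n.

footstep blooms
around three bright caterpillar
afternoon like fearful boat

Line 1: "footstep blooms": 2+1 = 3
Line 2: "around three bright caterpillar": 2+1+1+4 = 8
Line 3: "afternoon like fearful boat": 3+1+2+1 = 7

3/8/7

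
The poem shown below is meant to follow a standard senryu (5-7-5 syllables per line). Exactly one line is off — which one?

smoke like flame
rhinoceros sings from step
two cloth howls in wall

The first line

Line 1: smoke(1) + like(1) + flame(1) = 3 (expected 5)
Line 2: rhinoceros(4) + sings(1) + from(1) + step(1) = 7 ✓
Line 3: two(1) + cloth(1) + howls(1) + in(1) + wall(1) = 5 ✓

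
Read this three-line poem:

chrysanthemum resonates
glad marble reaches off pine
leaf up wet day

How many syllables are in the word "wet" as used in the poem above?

"wet" has 1 syllable.

1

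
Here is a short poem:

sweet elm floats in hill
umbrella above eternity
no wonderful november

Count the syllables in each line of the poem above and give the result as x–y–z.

5–9–7

Line 1: sweet (1), elm (1), floats (1), in (1), hill (1) → 5
Line 2: umbrella (3), above (2), eternity (4) → 9
Line 3: no (1), wonderful (3), november (3) → 7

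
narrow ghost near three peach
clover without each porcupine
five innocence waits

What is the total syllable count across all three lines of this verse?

19

Line 1: "narrow ghost near three peach": 2+1+1+1+1 = 6
Line 2: "clover without each porcupine": 2+2+1+3 = 8
Line 3: "five innocence waits": 1+3+1 = 5
Total: 6 + 8 + 5 = 19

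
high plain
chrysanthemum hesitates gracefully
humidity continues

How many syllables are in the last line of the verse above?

The last line: humidity(4) + continues(3) = 7

7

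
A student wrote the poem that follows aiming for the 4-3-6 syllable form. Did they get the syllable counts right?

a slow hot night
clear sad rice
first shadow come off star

Line 1: a (1), slow (1), hot (1), night (1) → 4 ✓
Line 2: clear (1), sad (1), rice (1) → 3 ✓
Line 3: first (1), shadow (2), come (1), off (1), star (1) → 6 ✓

Yes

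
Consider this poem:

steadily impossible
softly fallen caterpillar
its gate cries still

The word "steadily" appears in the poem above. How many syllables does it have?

3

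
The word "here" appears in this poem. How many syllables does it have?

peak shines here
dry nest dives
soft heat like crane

1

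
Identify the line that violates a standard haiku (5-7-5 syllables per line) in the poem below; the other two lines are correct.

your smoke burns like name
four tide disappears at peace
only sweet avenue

The third line

Line 1: your(1) + smoke(1) + burns(1) + like(1) + name(1) = 5 ✓
Line 2: four(1) + tide(1) + disappears(3) + at(1) + peace(1) = 7 ✓
Line 3: only(2) + sweet(1) + avenue(3) = 6 (expected 5)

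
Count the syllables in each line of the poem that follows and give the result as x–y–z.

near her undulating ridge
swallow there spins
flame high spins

7–4–3

Line 1: near(1) + her(1) + undulating(4) + ridge(1) = 7
Line 2: swallow(2) + there(1) + spins(1) = 4
Line 3: flame(1) + high(1) + spins(1) = 3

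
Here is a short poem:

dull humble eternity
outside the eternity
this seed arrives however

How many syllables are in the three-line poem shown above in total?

21

Line 1: dull(1) + humble(2) + eternity(4) = 7
Line 2: outside(2) + the(1) + eternity(4) = 7
Line 3: this(1) + seed(1) + arrives(2) + however(3) = 7
Total: 7 + 7 + 7 = 21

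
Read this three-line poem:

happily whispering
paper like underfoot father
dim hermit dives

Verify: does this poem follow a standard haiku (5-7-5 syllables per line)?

Line 1: "happily whispering": 3+3 = 6 (expected 5)
Line 2: "paper like underfoot father": 2+1+3+2 = 8 (expected 7)
Line 3: "dim hermit dives": 1+2+1 = 4 (expected 5)

No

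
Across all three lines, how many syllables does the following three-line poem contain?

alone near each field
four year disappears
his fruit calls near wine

Line 1: alone(2) + near(1) + each(1) + field(1) = 5
Line 2: four(1) + year(1) + disappears(3) = 5
Line 3: his(1) + fruit(1) + calls(1) + near(1) + wine(1) = 5
Total: 5 + 5 + 5 = 15

15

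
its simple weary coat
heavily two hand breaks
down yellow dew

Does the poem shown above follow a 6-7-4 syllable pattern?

Line 1: its (1), simple (2), weary (2), coat (1) → 6 ✓
Line 2: heavily (3), two (1), hand (1), breaks (1) → 6 (expected 7)
Line 3: down (1), yellow (2), dew (1) → 4 ✓

No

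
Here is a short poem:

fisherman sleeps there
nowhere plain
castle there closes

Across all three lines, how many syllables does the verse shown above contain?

13

Line 1: fisherman (3), sleeps (1), there (1) → 5
Line 2: nowhere (2), plain (1) → 3
Line 3: castle (2), there (1), closes (2) → 5
Total: 5 + 3 + 5 = 13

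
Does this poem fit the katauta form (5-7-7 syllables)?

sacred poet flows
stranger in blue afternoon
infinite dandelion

Line 1: sacred (2), poet (2), flows (1) → 5 ✓
Line 2: stranger (2), in (1), blue (1), afternoon (3) → 7 ✓
Line 3: infinite (3), dandelion (4) → 7 ✓

Yes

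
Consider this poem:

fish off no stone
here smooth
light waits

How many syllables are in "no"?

"no" has 1 syllable.

1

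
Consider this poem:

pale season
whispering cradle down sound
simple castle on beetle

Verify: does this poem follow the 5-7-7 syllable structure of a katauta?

Line 1: "pale season": 1+2 = 3 (expected 5)
Line 2: "whispering cradle down sound": 3+2+1+1 = 7 ✓
Line 3: "simple castle on beetle": 2+2+1+2 = 7 ✓

No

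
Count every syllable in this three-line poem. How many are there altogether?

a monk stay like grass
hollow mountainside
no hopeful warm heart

Line 1: "a monk stay like grass": 1+1+1+1+1 = 5
Line 2: "hollow mountainside": 2+3 = 5
Line 3: "no hopeful warm heart": 1+2+1+1 = 5
Total: 5 + 5 + 5 = 15

15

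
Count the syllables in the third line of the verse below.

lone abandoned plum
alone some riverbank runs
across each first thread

The third line: "across each first thread": 2+1+1+1 = 5

5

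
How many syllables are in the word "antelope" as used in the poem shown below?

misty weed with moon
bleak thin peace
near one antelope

3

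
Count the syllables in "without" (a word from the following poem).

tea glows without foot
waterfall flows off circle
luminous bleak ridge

2

"without" has 2 syllables.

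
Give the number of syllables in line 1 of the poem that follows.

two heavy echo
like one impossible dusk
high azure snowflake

5

Line 1: two (1), heavy (2), echo (2) → 5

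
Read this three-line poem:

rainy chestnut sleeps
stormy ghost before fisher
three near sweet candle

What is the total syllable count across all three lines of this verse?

Line 1: "rainy chestnut sleeps": 2+2+1 = 5
Line 2: "stormy ghost before fisher": 2+1+2+2 = 7
Line 3: "three near sweet candle": 1+1+1+2 = 5
Total: 5 + 7 + 5 = 17

17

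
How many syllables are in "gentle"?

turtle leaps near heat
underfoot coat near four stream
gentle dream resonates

2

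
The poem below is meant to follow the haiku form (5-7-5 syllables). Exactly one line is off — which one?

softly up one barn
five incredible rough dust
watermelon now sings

The third line

Line 1: "softly up one barn": 2+1+1+1 = 5 ✓
Line 2: "five incredible rough dust": 1+4+1+1 = 7 ✓
Line 3: "watermelon now sings": 4+1+1 = 6 (expected 5)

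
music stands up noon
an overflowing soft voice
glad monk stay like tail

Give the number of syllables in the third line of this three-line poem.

The third line: glad (1), monk (1), stay (1), like (1), tail (1) → 5

5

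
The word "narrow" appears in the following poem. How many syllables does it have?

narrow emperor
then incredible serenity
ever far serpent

2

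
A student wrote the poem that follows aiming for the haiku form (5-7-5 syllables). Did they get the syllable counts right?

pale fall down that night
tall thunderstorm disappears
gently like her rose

Yes

Line 1: pale (1), fall (1), down (1), that (1), night (1) → 5 ✓
Line 2: tall (1), thunderstorm (3), disappears (3) → 7 ✓
Line 3: gently (2), like (1), her (1), rose (1) → 5 ✓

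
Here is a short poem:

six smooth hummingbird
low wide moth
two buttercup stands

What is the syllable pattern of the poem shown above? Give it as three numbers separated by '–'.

5–3–5

Line 1: "six smooth hummingbird": 1+1+3 = 5
Line 2: "low wide moth": 1+1+1 = 3
Line 3: "two buttercup stands": 1+3+1 = 5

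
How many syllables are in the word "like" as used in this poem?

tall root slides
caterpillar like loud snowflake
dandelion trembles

1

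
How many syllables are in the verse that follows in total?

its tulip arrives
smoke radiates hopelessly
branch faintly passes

17

Line 1: "its tulip arrives": 1+2+2 = 5
Line 2: "smoke radiates hopelessly": 1+3+3 = 7
Line 3: "branch faintly passes": 1+2+2 = 5
Total: 5 + 7 + 5 = 17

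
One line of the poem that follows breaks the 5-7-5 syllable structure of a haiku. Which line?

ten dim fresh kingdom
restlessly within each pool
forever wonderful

Line 1: ten(1) + dim(1) + fresh(1) + kingdom(2) = 5 ✓
Line 2: restlessly(3) + within(2) + each(1) + pool(1) = 7 ✓
Line 3: forever(3) + wonderful(3) = 6 (expected 5)

Line 3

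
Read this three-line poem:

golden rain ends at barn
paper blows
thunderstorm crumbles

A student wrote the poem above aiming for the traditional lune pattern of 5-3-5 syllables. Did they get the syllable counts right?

No

Line 1: "golden rain ends at barn": 2+1+1+1+1 = 6 (expected 5)
Line 2: "paper blows": 2+1 = 3 ✓
Line 3: "thunderstorm crumbles": 3+2 = 5 ✓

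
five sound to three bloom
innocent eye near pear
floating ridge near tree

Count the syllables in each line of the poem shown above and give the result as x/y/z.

5/6/5

Line 1: five(1) + sound(1) + to(1) + three(1) + bloom(1) = 5
Line 2: innocent(3) + eye(1) + near(1) + pear(1) = 6
Line 3: floating(2) + ridge(1) + near(1) + tree(1) = 5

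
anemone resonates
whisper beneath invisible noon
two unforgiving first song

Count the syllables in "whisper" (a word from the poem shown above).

2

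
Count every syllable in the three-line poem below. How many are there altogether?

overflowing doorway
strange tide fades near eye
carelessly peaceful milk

17

Line 1: overflowing (4), doorway (2) → 6
Line 2: strange (1), tide (1), fades (1), near (1), eye (1) → 5
Line 3: carelessly (3), peaceful (2), milk (1) → 6
Total: 6 + 5 + 6 = 17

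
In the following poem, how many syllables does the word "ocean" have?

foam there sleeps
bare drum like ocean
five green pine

2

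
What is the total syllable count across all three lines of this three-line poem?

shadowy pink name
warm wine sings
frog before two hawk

13

Line 1: shadowy (3), pink (1), name (1) → 5
Line 2: warm (1), wine (1), sings (1) → 3
Line 3: frog (1), before (2), two (1), hawk (1) → 5
Total: 5 + 3 + 5 = 13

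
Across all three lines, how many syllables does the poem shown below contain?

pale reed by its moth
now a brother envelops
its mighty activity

Line 1: pale (1), reed (1), by (1), its (1), moth (1) → 5
Line 2: now (1), a (1), brother (2), envelops (3) → 7
Line 3: its (1), mighty (2), activity (4) → 7
Total: 5 + 7 + 7 = 19

19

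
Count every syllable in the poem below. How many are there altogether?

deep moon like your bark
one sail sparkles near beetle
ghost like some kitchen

Line 1: "deep moon like your bark": 1+1+1+1+1 = 5
Line 2: "one sail sparkles near beetle": 1+1+2+1+2 = 7
Line 3: "ghost like some kitchen": 1+1+1+2 = 5
Total: 5 + 7 + 5 = 17

17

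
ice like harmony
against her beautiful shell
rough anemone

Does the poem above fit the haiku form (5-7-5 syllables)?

Yes

Line 1: "ice like harmony": 1+1+3 = 5 ✓
Line 2: "against her beautiful shell": 2+1+3+1 = 7 ✓
Line 3: "rough anemone": 1+4 = 5 ✓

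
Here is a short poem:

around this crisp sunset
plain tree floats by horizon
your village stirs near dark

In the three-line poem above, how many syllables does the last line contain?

The last line: your(1) + village(2) + stirs(1) + near(1) + dark(1) = 6

6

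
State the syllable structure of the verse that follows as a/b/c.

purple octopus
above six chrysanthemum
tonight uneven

Line 1: "purple octopus": 2+3 = 5
Line 2: "above six chrysanthemum": 2+1+4 = 7
Line 3: "tonight uneven": 2+3 = 5

5/7/5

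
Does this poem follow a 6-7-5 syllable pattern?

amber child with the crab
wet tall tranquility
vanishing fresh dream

Line 1: "amber child with the crab": 2+1+1+1+1 = 6 ✓
Line 2: "wet tall tranquility": 1+1+4 = 6 (expected 7)
Line 3: "vanishing fresh dream": 3+1+1 = 5 ✓

No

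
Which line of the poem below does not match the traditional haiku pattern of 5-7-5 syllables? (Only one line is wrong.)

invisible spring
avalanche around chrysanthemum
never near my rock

Line 2

Line 1: invisible(4) + spring(1) = 5 ✓
Line 2: avalanche(3) + around(2) + chrysanthemum(4) = 9 (expected 7)
Line 3: never(2) + near(1) + my(1) + rock(1) = 5 ✓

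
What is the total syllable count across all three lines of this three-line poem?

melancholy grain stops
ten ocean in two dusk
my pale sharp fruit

16

Line 1: melancholy(4) + grain(1) + stops(1) = 6
Line 2: ten(1) + ocean(2) + in(1) + two(1) + dusk(1) = 6
Line 3: my(1) + pale(1) + sharp(1) + fruit(1) = 4
Total: 6 + 6 + 4 = 16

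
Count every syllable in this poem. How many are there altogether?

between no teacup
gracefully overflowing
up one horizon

17

Line 1: between (2), no (1), teacup (2) → 5
Line 2: gracefully (3), overflowing (4) → 7
Line 3: up (1), one (1), horizon (3) → 5
Total: 5 + 7 + 5 = 17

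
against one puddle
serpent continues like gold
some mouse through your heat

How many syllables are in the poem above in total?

Line 1: against (2), one (1), puddle (2) → 5
Line 2: serpent (2), continues (3), like (1), gold (1) → 7
Line 3: some (1), mouse (1), through (1), your (1), heat (1) → 5
Total: 5 + 7 + 5 = 17

17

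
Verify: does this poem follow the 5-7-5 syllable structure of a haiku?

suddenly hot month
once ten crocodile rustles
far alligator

Line 1: "suddenly hot month": 3+1+1 = 5 ✓
Line 2: "once ten crocodile rustles": 1+1+3+2 = 7 ✓
Line 3: "far alligator": 1+4 = 5 ✓

Yes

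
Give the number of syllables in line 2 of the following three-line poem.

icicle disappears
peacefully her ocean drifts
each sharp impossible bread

7

Line 2: peacefully (3), her (1), ocean (2), drifts (1) → 7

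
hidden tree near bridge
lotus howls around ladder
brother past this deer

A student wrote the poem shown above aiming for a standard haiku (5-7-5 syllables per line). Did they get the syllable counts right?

Yes

Line 1: hidden(2) + tree(1) + near(1) + bridge(1) = 5 ✓
Line 2: lotus(2) + howls(1) + around(2) + ladder(2) = 7 ✓
Line 3: brother(2) + past(1) + this(1) + deer(1) = 5 ✓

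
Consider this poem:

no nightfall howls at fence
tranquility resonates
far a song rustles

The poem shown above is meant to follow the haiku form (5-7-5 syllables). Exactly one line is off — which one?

Line 1: "no nightfall howls at fence": 1+2+1+1+1 = 6 (expected 5)
Line 2: "tranquility resonates": 4+3 = 7 ✓
Line 3: "far a song rustles": 1+1+1+2 = 5 ✓

Line 1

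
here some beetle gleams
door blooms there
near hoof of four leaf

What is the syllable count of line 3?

Line 3: "near hoof of four leaf": 1+1+1+1+1 = 5

5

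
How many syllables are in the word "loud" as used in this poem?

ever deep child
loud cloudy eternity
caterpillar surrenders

1

"loud" has 1 syllable.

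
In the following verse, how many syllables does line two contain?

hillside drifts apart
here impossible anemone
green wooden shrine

9

Line two: "here impossible anemone": 1+4+4 = 9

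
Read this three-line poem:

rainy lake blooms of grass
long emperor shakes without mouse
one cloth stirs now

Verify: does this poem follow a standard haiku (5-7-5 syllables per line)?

Line 1: rainy(2) + lake(1) + blooms(1) + of(1) + grass(1) = 6 (expected 5)
Line 2: long(1) + emperor(3) + shakes(1) + without(2) + mouse(1) = 8 (expected 7)
Line 3: one(1) + cloth(1) + stirs(1) + now(1) = 4 (expected 5)

No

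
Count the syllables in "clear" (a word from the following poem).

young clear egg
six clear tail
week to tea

"clear" has 1 syllable.

1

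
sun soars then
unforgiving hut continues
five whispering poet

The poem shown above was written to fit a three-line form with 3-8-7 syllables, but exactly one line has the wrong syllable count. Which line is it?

The third line

Line 1: "sun soars then": 1+1+1 = 3 ✓
Line 2: "unforgiving hut continues": 4+1+3 = 8 ✓
Line 3: "five whispering poet": 1+3+2 = 6 (expected 7)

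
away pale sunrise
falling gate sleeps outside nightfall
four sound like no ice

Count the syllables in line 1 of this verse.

Line 1: "away pale sunrise": 2+1+2 = 5

5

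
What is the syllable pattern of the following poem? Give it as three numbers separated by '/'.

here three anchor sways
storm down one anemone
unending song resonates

Line 1: "here three anchor sways": 1+1+2+1 = 5
Line 2: "storm down one anemone": 1+1+1+4 = 7
Line 3: "unending song resonates": 3+1+3 = 7

5/7/7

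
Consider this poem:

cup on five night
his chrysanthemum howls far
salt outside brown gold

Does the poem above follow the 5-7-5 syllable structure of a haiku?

No

Line 1: cup(1) + on(1) + five(1) + night(1) = 4 (expected 5)
Line 2: his(1) + chrysanthemum(4) + howls(1) + far(1) = 7 ✓
Line 3: salt(1) + outside(2) + brown(1) + gold(1) = 5 ✓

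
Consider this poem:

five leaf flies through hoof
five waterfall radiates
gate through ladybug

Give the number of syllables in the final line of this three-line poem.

5

The final line: gate(1) + through(1) + ladybug(3) = 5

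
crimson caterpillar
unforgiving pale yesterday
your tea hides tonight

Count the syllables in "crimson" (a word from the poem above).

2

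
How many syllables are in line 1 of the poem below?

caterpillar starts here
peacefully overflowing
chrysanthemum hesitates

6

Line 1: caterpillar (4), starts (1), here (1) → 6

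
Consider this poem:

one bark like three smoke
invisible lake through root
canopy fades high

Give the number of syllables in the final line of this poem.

The final line: canopy (3), fades (1), high (1) → 5

5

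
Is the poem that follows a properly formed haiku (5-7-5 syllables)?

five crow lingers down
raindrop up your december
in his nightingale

Line 1: five (1), crow (1), lingers (2), down (1) → 5 ✓
Line 2: raindrop (2), up (1), your (1), december (3) → 7 ✓
Line 3: in (1), his (1), nightingale (3) → 5 ✓

Yes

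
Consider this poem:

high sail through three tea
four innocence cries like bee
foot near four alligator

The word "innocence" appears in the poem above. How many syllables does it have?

"innocence" has 3 syllables.

3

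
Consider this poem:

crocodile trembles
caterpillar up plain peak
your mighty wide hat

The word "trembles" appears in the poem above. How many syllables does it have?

"trembles" has 2 syllables.

2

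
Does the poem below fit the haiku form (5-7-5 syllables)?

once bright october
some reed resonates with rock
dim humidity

Yes

Line 1: once(1) + bright(1) + october(3) = 5 ✓
Line 2: some(1) + reed(1) + resonates(3) + with(1) + rock(1) = 7 ✓
Line 3: dim(1) + humidity(4) = 5 ✓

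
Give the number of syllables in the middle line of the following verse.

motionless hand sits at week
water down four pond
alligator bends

The middle line: water (2), down (1), four (1), pond (1) → 5

5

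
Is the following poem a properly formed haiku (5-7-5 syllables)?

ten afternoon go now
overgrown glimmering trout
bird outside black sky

No

Line 1: ten(1) + afternoon(3) + go(1) + now(1) = 6 (expected 5)
Line 2: overgrown(3) + glimmering(3) + trout(1) = 7 ✓
Line 3: bird(1) + outside(2) + black(1) + sky(1) = 5 ✓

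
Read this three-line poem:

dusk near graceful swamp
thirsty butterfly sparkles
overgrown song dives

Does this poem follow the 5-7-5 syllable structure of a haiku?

Yes

Line 1: dusk(1) + near(1) + graceful(2) + swamp(1) = 5 ✓
Line 2: thirsty(2) + butterfly(3) + sparkles(2) = 7 ✓
Line 3: overgrown(3) + song(1) + dives(1) = 5 ✓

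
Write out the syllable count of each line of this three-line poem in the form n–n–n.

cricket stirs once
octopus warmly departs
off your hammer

4–7–4

Line 1: "cricket stirs once": 2+1+1 = 4
Line 2: "octopus warmly departs": 3+2+2 = 7
Line 3: "off your hammer": 1+1+2 = 4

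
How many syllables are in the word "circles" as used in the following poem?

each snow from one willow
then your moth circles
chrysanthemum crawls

"circles" has 2 syllables.

2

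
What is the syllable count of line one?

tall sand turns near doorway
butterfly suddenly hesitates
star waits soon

6

Line one: tall (1), sand (1), turns (1), near (1), doorway (2) → 6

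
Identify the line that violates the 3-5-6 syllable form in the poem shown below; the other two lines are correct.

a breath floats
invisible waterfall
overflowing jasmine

Line 1: a (1), breath (1), floats (1) → 3 ✓
Line 2: invisible (4), waterfall (3) → 7 (expected 5)
Line 3: overflowing (4), jasmine (2) → 6 ✓

The second line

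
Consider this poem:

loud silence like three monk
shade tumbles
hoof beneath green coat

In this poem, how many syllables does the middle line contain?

3

The middle line: shade (1), tumbles (2) → 3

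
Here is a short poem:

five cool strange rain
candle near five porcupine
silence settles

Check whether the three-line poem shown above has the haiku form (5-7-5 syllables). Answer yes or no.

Line 1: "five cool strange rain": 1+1+1+1 = 4 (expected 5)
Line 2: "candle near five porcupine": 2+1+1+3 = 7 ✓
Line 3: "silence settles": 2+2 = 4 (expected 5)

No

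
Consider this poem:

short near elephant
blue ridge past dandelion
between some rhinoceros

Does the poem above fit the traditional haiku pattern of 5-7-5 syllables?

Line 1: short (1), near (1), elephant (3) → 5 ✓
Line 2: blue (1), ridge (1), past (1), dandelion (4) → 7 ✓
Line 3: between (2), some (1), rhinoceros (4) → 7 (expected 5)

No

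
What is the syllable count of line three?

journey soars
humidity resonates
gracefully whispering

Line three: gracefully(3) + whispering(3) = 6

6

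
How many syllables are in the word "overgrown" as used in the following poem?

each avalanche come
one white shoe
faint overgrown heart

3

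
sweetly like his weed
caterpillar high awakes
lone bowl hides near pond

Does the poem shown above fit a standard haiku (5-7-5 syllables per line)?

Yes

Line 1: sweetly (2), like (1), his (1), weed (1) → 5 ✓
Line 2: caterpillar (4), high (1), awakes (2) → 7 ✓
Line 3: lone (1), bowl (1), hides (1), near (1), pond (1) → 5 ✓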